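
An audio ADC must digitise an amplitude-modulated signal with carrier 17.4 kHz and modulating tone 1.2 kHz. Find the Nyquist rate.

37.2 kHz

AM sidebands sit at fc ± fm = 16.2 kHz and 18.6 kHz.
Highest-frequency component: 18.6 kHz.
Nyquist rate = 2 × 18.6 kHz = 37.2 kHz.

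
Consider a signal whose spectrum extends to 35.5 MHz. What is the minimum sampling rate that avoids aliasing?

Nyquist rate = 2 × 35.5 MHz = 71 MHz.

71 MHz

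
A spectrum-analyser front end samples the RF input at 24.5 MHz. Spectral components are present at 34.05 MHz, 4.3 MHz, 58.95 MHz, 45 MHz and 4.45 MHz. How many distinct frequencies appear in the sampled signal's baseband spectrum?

fs/2 = 12.25 MHz.
34.05 MHz mod fs = 9.55 MHz.
9.55 MHz ≤ fs/2 = 12.25 MHz, appears at 9.55 MHz.
4.3 MHz ≤ fs/2 = 12.25 MHz, passes unchanged.
58.95 MHz mod fs = 9.95 MHz.
9.95 MHz ≤ fs/2 = 12.25 MHz, appears at 9.95 MHz.
45 MHz mod fs = 20.5 MHz.
20.5 MHz > fs/2 = 12.25 MHz, folds to fs − 20.5 MHz = 4 MHz.
4.45 MHz ≤ fs/2 = 12.25 MHz, passes unchanged.
Distinct values: {4 MHz, 4.3 MHz, 4.45 MHz, 9.55 MHz, 9.95 MHz} → 5.

5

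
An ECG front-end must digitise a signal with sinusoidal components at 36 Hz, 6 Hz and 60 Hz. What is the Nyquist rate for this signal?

Highest-frequency component: 60 Hz.
Nyquist rate = 2 × 60 Hz = 120 Hz.

120 Hz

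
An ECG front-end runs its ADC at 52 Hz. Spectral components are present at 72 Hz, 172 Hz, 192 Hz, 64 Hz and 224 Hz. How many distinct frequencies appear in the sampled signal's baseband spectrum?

3

fs/2 = 26 Hz.
72 Hz mod fs = 20 Hz.
20 Hz ≤ fs/2 = 26 Hz, appears at 20 Hz.
172 Hz mod fs = 16 Hz.
16 Hz ≤ fs/2 = 26 Hz, appears at 16 Hz.
192 Hz mod fs = 36 Hz.
36 Hz > fs/2 = 26 Hz, folds to fs − 36 Hz = 16 Hz.
64 Hz mod fs = 12 Hz.
12 Hz ≤ fs/2 = 26 Hz, appears at 12 Hz.
224 Hz mod fs = 16 Hz.
16 Hz ≤ fs/2 = 26 Hz, appears at 16 Hz.
Distinct values: {12 Hz, 16 Hz, 20 Hz} → 3.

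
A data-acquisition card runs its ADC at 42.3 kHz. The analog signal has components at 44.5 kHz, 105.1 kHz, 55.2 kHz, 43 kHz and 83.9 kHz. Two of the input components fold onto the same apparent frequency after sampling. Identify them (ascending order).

43 kHz, 83.9 kHz

fs/2 = 21.15 kHz.
44.5 kHz mod fs = 2.2 kHz.
2.2 kHz ≤ fs/2 = 21.15 kHz, appears at 2.2 kHz.
105.1 kHz mod fs = 20.5 kHz.
20.5 kHz ≤ fs/2 = 21.15 kHz, appears at 20.5 kHz.
55.2 kHz mod fs = 12.9 kHz.
12.9 kHz ≤ fs/2 = 21.15 kHz, appears at 12.9 kHz.
43 kHz mod fs = 0.7 kHz.
0.7 kHz ≤ fs/2 = 21.15 kHz, appears at 0.7 kHz.
83.9 kHz mod fs = 41.6 kHz.
41.6 kHz > fs/2 = 21.15 kHz, folds to fs − 41.6 kHz = 0.7 kHz.
43 kHz and 83.9 kHz both map to 0.7 kHz.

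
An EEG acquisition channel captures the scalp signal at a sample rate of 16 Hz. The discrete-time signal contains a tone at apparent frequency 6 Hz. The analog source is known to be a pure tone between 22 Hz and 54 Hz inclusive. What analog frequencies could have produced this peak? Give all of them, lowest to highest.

Frequencies that alias to 6 Hz are k·fs ± 6 Hz for integer k ≥ 0.
k=0: 6 Hz.
k=1: 10 Hz, 22 Hz.
k=2: 26 Hz, 38 Hz.
k=3: 42 Hz, 54 Hz.
k=4: 58 Hz, 70 Hz.
Within [22 Hz, 54 Hz]: 22 Hz, 26 Hz, 38 Hz, 42 Hz, 54 Hz.

22 Hz, 26 Hz, 38 Hz, 42 Hz, 54 Hz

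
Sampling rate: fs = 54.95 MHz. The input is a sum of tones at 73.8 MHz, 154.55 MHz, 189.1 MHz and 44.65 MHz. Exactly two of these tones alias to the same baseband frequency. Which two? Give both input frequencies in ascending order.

44.65 MHz, 154.55 MHz

fs/2 = 27.475 MHz.
73.8 MHz mod fs = 18.85 MHz.
18.85 MHz ≤ fs/2 = 27.475 MHz, appears at 18.85 MHz.
154.55 MHz mod fs = 44.65 MHz.
44.65 MHz > fs/2 = 27.475 MHz, folds to fs − 44.65 MHz = 10.3 MHz.
189.1 MHz mod fs = 24.25 MHz.
24.25 MHz ≤ fs/2 = 27.475 MHz, appears at 24.25 MHz.
44.65 MHz > fs/2 = 27.475 MHz, folds to fs − 44.65 MHz = 10.3 MHz.
44.65 MHz and 154.55 MHz both map to 10.3 MHz.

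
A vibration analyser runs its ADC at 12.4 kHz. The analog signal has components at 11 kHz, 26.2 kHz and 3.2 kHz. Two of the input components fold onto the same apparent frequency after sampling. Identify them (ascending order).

fs/2 = 6.2 kHz.
11 kHz > fs/2 = 6.2 kHz, folds to fs − 11 kHz = 1.4 kHz.
26.2 kHz mod fs = 1.4 kHz.
1.4 kHz ≤ fs/2 = 6.2 kHz, appears at 1.4 kHz.
3.2 kHz ≤ fs/2 = 6.2 kHz, passes unchanged.
11 kHz and 26.2 kHz both map to 1.4 kHz.

11 kHz, 26.2 kHz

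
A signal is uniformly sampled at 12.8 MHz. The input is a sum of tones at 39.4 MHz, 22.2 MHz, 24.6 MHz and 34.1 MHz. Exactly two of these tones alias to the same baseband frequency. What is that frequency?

1 MHz

fs/2 = 6.4 MHz.
39.4 MHz mod fs = 1 MHz.
1 MHz ≤ fs/2 = 6.4 MHz, appears at 1 MHz.
22.2 MHz mod fs = 9.4 MHz.
9.4 MHz > fs/2 = 6.4 MHz, folds to fs − 9.4 MHz = 3.4 MHz.
24.6 MHz mod fs = 11.8 MHz.
11.8 MHz > fs/2 = 6.4 MHz, folds to fs − 11.8 MHz = 1 MHz.
34.1 MHz mod fs = 8.5 MHz.
8.5 MHz > fs/2 = 6.4 MHz, folds to fs − 8.5 MHz = 4.3 MHz.
24.6 MHz and 39.4 MHz both map to 1 MHz.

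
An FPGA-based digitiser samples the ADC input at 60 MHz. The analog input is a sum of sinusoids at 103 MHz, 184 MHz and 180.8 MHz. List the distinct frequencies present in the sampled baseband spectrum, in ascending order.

fs/2 = 30 MHz.
103 MHz mod fs = 43 MHz.
43 MHz > fs/2 = 30 MHz, folds to fs − 43 MHz = 17 MHz.
184 MHz mod fs = 4 MHz.
4 MHz ≤ fs/2 = 30 MHz, appears at 4 MHz.
180.8 MHz mod fs = 0.8 MHz.
0.8 MHz ≤ fs/2 = 30 MHz, appears at 0.8 MHz.
Distinct values: {0.8 MHz, 4 MHz, 17 MHz}.

0.8 MHz, 4 MHz, 17 MHz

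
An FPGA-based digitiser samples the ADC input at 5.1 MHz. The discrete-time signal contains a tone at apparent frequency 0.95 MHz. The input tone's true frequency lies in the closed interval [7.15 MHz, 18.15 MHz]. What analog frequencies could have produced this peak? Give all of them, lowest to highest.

Frequencies that alias to 0.95 MHz are k·fs ± 0.95 MHz for integer k ≥ 0.
k=0: 0.95 MHz.
k=1: 4.15 MHz, 6.05 MHz.
k=2: 9.25 MHz, 11.15 MHz.
k=3: 14.35 MHz, 16.25 MHz.
k=4: 19.45 MHz, 21.35 MHz.
Within [7.15 MHz, 18.15 MHz]: 9.25 MHz, 11.15 MHz, 14.35 MHz, 16.25 MHz.

9.25 MHz, 11.15 MHz, 14.35 MHz, 16.25 MHz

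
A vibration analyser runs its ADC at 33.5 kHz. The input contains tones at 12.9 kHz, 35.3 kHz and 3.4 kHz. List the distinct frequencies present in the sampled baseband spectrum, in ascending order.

1.8 kHz, 3.4 kHz, 12.9 kHz

fs/2 = 16.75 kHz.
12.9 kHz ≤ fs/2 = 16.75 kHz, passes unchanged.
35.3 kHz mod fs = 1.8 kHz.
1.8 kHz ≤ fs/2 = 16.75 kHz, appears at 1.8 kHz.
3.4 kHz ≤ fs/2 = 16.75 kHz, passes unchanged.
Distinct values: {1.8 kHz, 3.4 kHz, 12.9 kHz}.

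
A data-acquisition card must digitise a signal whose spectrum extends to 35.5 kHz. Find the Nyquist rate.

71 kHz

Nyquist rate = 2 × 35.5 kHz = 71 kHz.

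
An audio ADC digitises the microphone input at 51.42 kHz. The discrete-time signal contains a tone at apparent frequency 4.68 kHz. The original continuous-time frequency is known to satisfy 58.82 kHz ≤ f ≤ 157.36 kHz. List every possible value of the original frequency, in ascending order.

Frequencies that alias to 4.68 kHz are k·fs ± 4.68 kHz for integer k ≥ 0.
k=0: 4.68 kHz.
k=1: 46.74 kHz, 56.1 kHz.
k=2: 98.16 kHz, 107.52 kHz.
k=3: 149.58 kHz, 158.94 kHz.
k=4: 201 kHz, 210.36 kHz.
Within [58.82 kHz, 157.36 kHz]: 98.16 kHz, 107.52 kHz, 149.58 kHz.

98.16 kHz, 107.52 kHz, 149.58 kHz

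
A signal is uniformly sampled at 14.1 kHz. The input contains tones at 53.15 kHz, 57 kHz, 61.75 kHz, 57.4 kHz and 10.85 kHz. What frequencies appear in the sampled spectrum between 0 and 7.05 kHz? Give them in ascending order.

0.6 kHz, 1 kHz, 3.25 kHz, 5.35 kHz

fs/2 = 7.05 kHz.
53.15 kHz mod fs = 10.85 kHz.
10.85 kHz > fs/2 = 7.05 kHz, folds to fs − 10.85 kHz = 3.25 kHz.
57 kHz mod fs = 0.6 kHz.
0.6 kHz ≤ fs/2 = 7.05 kHz, appears at 0.6 kHz.
61.75 kHz mod fs = 5.35 kHz.
5.35 kHz ≤ fs/2 = 7.05 kHz, appears at 5.35 kHz.
57.4 kHz mod fs = 1 kHz.
1 kHz ≤ fs/2 = 7.05 kHz, appears at 1 kHz.
10.85 kHz > fs/2 = 7.05 kHz, folds to fs − 10.85 kHz = 3.25 kHz.
Distinct values: {0.6 kHz, 1 kHz, 3.25 kHz, 5.35 kHz}.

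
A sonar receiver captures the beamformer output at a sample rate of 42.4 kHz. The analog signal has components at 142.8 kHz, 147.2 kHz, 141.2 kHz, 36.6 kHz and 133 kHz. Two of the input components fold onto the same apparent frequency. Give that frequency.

fs/2 = 21.2 kHz.
142.8 kHz mod fs = 15.6 kHz.
15.6 kHz ≤ fs/2 = 21.2 kHz, appears at 15.6 kHz.
147.2 kHz mod fs = 20 kHz.
20 kHz ≤ fs/2 = 21.2 kHz, appears at 20 kHz.
141.2 kHz mod fs = 14 kHz.
14 kHz ≤ fs/2 = 21.2 kHz, appears at 14 kHz.
36.6 kHz > fs/2 = 21.2 kHz, folds to fs − 36.6 kHz = 5.8 kHz.
133 kHz mod fs = 5.8 kHz.
5.8 kHz ≤ fs/2 = 21.2 kHz, appears at 5.8 kHz.
36.6 kHz and 133 kHz both map to 5.8 kHz.

5.8 kHz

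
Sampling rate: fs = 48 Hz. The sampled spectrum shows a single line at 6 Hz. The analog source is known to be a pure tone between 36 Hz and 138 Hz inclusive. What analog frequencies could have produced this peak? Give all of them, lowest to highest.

Frequencies that alias to 6 Hz are k·fs ± 6 Hz for integer k ≥ 0.
k=0: 6 Hz.
k=1: 42 Hz, 54 Hz.
k=2: 90 Hz, 102 Hz.
k=3: 138 Hz, 150 Hz.
k=4: 186 Hz, 198 Hz.
Within [36 Hz, 138 Hz]: 42 Hz, 54 Hz, 90 Hz, 102 Hz, 138 Hz.

42 Hz, 54 Hz, 90 Hz, 102 Hz, 138 Hz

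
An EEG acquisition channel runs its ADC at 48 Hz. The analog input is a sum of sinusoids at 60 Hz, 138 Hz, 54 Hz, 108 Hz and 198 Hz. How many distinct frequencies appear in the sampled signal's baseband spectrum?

fs/2 = 24 Hz.
60 Hz mod fs = 12 Hz.
12 Hz ≤ fs/2 = 24 Hz, appears at 12 Hz.
138 Hz mod fs = 42 Hz.
42 Hz > fs/2 = 24 Hz, folds to fs − 42 Hz = 6 Hz.
54 Hz mod fs = 6 Hz.
6 Hz ≤ fs/2 = 24 Hz, appears at 6 Hz.
108 Hz mod fs = 12 Hz.
12 Hz ≤ fs/2 = 24 Hz, appears at 12 Hz.
198 Hz mod fs = 6 Hz.
6 Hz ≤ fs/2 = 24 Hz, appears at 6 Hz.
Distinct values: {6 Hz, 12 Hz} → 2.

2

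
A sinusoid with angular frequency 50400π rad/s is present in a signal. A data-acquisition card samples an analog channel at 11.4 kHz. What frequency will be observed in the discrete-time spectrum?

ω = 50400π rad/s → f = ω/(2π) = 25200 Hz = 25.2 kHz.
25.2 kHz mod fs = 2.4 kHz.
2.4 kHz ≤ fs/2 = 5.7 kHz, appears at 2.4 kHz.

2.4 kHz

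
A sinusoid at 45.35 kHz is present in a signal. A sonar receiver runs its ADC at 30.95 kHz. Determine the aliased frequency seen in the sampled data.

45.35 kHz mod fs = 14.4 kHz.
14.4 kHz ≤ fs/2 = 15.475 kHz, appears at 14.4 kHz.

14.4 kHz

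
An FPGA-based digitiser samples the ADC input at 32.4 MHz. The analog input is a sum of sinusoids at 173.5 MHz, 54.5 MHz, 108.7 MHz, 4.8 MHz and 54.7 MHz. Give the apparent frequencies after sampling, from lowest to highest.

fs/2 = 16.2 MHz.
173.5 MHz mod fs = 11.5 MHz.
11.5 MHz ≤ fs/2 = 16.2 MHz, appears at 11.5 MHz.
54.5 MHz mod fs = 22.1 MHz.
22.1 MHz > fs/2 = 16.2 MHz, folds to fs − 22.1 MHz = 10.3 MHz.
108.7 MHz mod fs = 11.5 MHz.
11.5 MHz ≤ fs/2 = 16.2 MHz, appears at 11.5 MHz.
4.8 MHz ≤ fs/2 = 16.2 MHz, passes unchanged.
54.7 MHz mod fs = 22.3 MHz.
22.3 MHz > fs/2 = 16.2 MHz, folds to fs − 22.3 MHz = 10.1 MHz.
Distinct values: {4.8 MHz, 10.1 MHz, 10.3 MHz, 11.5 MHz}.

4.8 MHz, 10.1 MHz, 10.3 MHz, 11.5 MHz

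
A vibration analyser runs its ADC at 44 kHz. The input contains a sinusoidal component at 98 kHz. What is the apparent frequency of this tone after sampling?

98 kHz mod fs = 10 kHz.
10 kHz ≤ fs/2 = 22 kHz, appears at 10 kHz.

10 kHz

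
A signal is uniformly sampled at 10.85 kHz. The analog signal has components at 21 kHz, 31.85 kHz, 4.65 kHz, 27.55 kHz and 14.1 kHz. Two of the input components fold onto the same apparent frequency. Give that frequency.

0.7 kHz

fs/2 = 5.425 kHz.
21 kHz mod fs = 10.15 kHz.
10.15 kHz > fs/2 = 5.425 kHz, folds to fs − 10.15 kHz = 0.7 kHz.
31.85 kHz mod fs = 10.15 kHz.
10.15 kHz > fs/2 = 5.425 kHz, folds to fs − 10.15 kHz = 0.7 kHz.
4.65 kHz ≤ fs/2 = 5.425 kHz, passes unchanged.
27.55 kHz mod fs = 5.85 kHz.
5.85 kHz > fs/2 = 5.425 kHz, folds to fs − 5.85 kHz = 5 kHz.
14.1 kHz mod fs = 3.25 kHz.
3.25 kHz ≤ fs/2 = 5.425 kHz, appears at 3.25 kHz.
21 kHz and 31.85 kHz both map to 0.7 kHz.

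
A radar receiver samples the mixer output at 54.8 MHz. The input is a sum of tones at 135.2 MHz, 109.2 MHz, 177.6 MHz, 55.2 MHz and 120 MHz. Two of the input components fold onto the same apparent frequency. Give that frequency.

0.4 MHz

fs/2 = 27.4 MHz.
135.2 MHz mod fs = 25.6 MHz.
25.6 MHz ≤ fs/2 = 27.4 MHz, appears at 25.6 MHz.
109.2 MHz mod fs = 54.4 MHz.
54.4 MHz > fs/2 = 27.4 MHz, folds to fs − 54.4 MHz = 0.4 MHz.
177.6 MHz mod fs = 13.2 MHz.
13.2 MHz ≤ fs/2 = 27.4 MHz, appears at 13.2 MHz.
55.2 MHz mod fs = 0.4 MHz.
0.4 MHz ≤ fs/2 = 27.4 MHz, appears at 0.4 MHz.
120 MHz mod fs = 10.4 MHz.
10.4 MHz ≤ fs/2 = 27.4 MHz, appears at 10.4 MHz.
55.2 MHz and 109.2 MHz both map to 0.4 MHz.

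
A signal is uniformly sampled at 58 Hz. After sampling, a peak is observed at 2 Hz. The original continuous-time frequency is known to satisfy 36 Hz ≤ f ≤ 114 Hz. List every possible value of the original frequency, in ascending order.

56 Hz, 60 Hz, 114 Hz

Frequencies that alias to 2 Hz are k·fs ± 2 Hz for integer k ≥ 0.
k=0: 2 Hz.
k=1: 56 Hz, 60 Hz.
k=2: 114 Hz, 118 Hz.
k=3: 172 Hz, 176 Hz.
Within [36 Hz, 114 Hz]: 56 Hz, 60 Hz, 114 Hz.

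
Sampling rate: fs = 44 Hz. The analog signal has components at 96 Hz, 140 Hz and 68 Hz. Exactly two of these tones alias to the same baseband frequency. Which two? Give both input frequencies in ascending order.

fs/2 = 22 Hz.
96 Hz mod fs = 8 Hz.
8 Hz ≤ fs/2 = 22 Hz, appears at 8 Hz.
140 Hz mod fs = 8 Hz.
8 Hz ≤ fs/2 = 22 Hz, appears at 8 Hz.
68 Hz mod fs = 24 Hz.
24 Hz > fs/2 = 22 Hz, folds to fs − 24 Hz = 20 Hz.
96 Hz and 140 Hz both map to 8 Hz.

96 Hz, 140 Hz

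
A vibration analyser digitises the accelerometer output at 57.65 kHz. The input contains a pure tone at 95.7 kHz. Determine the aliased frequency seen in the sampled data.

19.6 kHz

95.7 kHz mod fs = 38.05 kHz.
38.05 kHz > fs/2 = 28.825 kHz, folds to fs − 38.05 kHz = 19.6 kHz.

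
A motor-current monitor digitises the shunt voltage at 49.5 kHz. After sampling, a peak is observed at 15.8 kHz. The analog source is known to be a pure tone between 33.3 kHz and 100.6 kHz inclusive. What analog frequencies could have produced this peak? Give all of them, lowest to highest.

Frequencies that alias to 15.8 kHz are k·fs ± 15.8 kHz for integer k ≥ 0.
k=0: 15.8 kHz.
k=1: 33.7 kHz, 65.3 kHz.
k=2: 83.2 kHz, 114.8 kHz.
k=3: 132.7 kHz, 164.3 kHz.
Within [33.3 kHz, 100.6 kHz]: 33.7 kHz, 65.3 kHz, 83.2 kHz.

33.7 kHz, 65.3 kHz, 83.2 kHz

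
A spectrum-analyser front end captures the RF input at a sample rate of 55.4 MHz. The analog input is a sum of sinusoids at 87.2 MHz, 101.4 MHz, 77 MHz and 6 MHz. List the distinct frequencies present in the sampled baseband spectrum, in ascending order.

6 MHz, 9.4 MHz, 21.6 MHz, 23.6 MHz

fs/2 = 27.7 MHz.
87.2 MHz mod fs = 31.8 MHz.
31.8 MHz > fs/2 = 27.7 MHz, folds to fs − 31.8 MHz = 23.6 MHz.
101.4 MHz mod fs = 46 MHz.
46 MHz > fs/2 = 27.7 MHz, folds to fs − 46 MHz = 9.4 MHz.
77 MHz mod fs = 21.6 MHz.
21.6 MHz ≤ fs/2 = 27.7 MHz, appears at 21.6 MHz.
6 MHz ≤ fs/2 = 27.7 MHz, passes unchanged.
Distinct values: {6 MHz, 9.4 MHz, 21.6 MHz, 23.6 MHz}.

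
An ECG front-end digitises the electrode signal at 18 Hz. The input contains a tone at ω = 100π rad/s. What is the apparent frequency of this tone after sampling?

ω = 100π rad/s → f = ω/(2π) = 50 Hz.
50 Hz mod fs = 14 Hz.
14 Hz > fs/2 = 9 Hz, folds to fs − 14 Hz = 4 Hz.

4 Hz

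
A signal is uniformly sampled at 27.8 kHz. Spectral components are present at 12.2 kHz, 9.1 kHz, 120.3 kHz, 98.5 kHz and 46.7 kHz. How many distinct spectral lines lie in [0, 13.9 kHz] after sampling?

fs/2 = 13.9 kHz.
12.2 kHz ≤ fs/2 = 13.9 kHz, passes unchanged.
9.1 kHz ≤ fs/2 = 13.9 kHz, passes unchanged.
120.3 kHz mod fs = 9.1 kHz.
9.1 kHz ≤ fs/2 = 13.9 kHz, appears at 9.1 kHz.
98.5 kHz mod fs = 15.1 kHz.
15.1 kHz > fs/2 = 13.9 kHz, folds to fs − 15.1 kHz = 12.7 kHz.
46.7 kHz mod fs = 18.9 kHz.
18.9 kHz > fs/2 = 13.9 kHz, folds to fs − 18.9 kHz = 8.9 kHz.
Distinct values: {8.9 kHz, 9.1 kHz, 12.2 kHz, 12.7 kHz} → 4.

4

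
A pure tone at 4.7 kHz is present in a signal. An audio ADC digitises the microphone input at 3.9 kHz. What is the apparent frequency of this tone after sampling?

4.7 kHz mod fs = 0.8 kHz.
0.8 kHz ≤ fs/2 = 1.95 kHz, appears at 0.8 kHz.

0.8 kHz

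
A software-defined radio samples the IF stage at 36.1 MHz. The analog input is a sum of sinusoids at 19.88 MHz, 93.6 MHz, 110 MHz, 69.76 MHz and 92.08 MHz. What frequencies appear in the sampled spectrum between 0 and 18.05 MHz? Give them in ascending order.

1.7 MHz, 2.44 MHz, 14.7 MHz, 16.22 MHz

fs/2 = 18.05 MHz.
19.88 MHz > fs/2 = 18.05 MHz, folds to fs − 19.88 MHz = 16.22 MHz.
93.6 MHz mod fs = 21.4 MHz.
21.4 MHz > fs/2 = 18.05 MHz, folds to fs − 21.4 MHz = 14.7 MHz.
110 MHz mod fs = 1.7 MHz.
1.7 MHz ≤ fs/2 = 18.05 MHz, appears at 1.7 MHz.
69.76 MHz mod fs = 33.66 MHz.
33.66 MHz > fs/2 = 18.05 MHz, folds to fs − 33.66 MHz = 2.44 MHz.
92.08 MHz mod fs = 19.88 MHz.
19.88 MHz > fs/2 = 18.05 MHz, folds to fs − 19.88 MHz = 16.22 MHz.
Distinct values: {1.7 MHz, 2.44 MHz, 14.7 MHz, 16.22 MHz}.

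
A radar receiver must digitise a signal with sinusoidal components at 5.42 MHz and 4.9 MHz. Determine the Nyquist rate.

Highest-frequency component: 5.42 MHz.
Nyquist rate = 2 × 5.42 MHz = 10.84 MHz.

10.84 MHz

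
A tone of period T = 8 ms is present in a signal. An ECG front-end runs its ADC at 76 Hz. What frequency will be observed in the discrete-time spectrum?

27 Hz

T = 8 ms → f = 1/T = 125 Hz.
125 Hz mod fs = 49 Hz.
49 Hz > fs/2 = 38 Hz, folds to fs − 49 Hz = 27 Hz.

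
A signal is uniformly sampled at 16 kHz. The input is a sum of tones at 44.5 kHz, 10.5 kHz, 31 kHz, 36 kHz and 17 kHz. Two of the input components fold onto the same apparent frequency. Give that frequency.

fs/2 = 8 kHz.
44.5 kHz mod fs = 12.5 kHz.
12.5 kHz > fs/2 = 8 kHz, folds to fs − 12.5 kHz = 3.5 kHz.
10.5 kHz > fs/2 = 8 kHz, folds to fs − 10.5 kHz = 5.5 kHz.
31 kHz mod fs = 15 kHz.
15 kHz > fs/2 = 8 kHz, folds to fs − 15 kHz = 1 kHz.
36 kHz mod fs = 4 kHz.
4 kHz ≤ fs/2 = 8 kHz, appears at 4 kHz.
17 kHz mod fs = 1 kHz.
1 kHz ≤ fs/2 = 8 kHz, appears at 1 kHz.
17 kHz and 31 kHz both map to 1 kHz.

1 kHz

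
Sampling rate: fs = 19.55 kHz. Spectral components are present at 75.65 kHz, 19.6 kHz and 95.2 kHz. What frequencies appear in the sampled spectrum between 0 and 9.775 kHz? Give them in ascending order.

fs/2 = 9.775 kHz.
75.65 kHz mod fs = 17 kHz.
17 kHz > fs/2 = 9.775 kHz, folds to fs − 17 kHz = 2.55 kHz.
19.6 kHz mod fs = 0.05 kHz.
0.05 kHz ≤ fs/2 = 9.775 kHz, appears at 0.05 kHz.
95.2 kHz mod fs = 17 kHz.
17 kHz > fs/2 = 9.775 kHz, folds to fs − 17 kHz = 2.55 kHz.
Distinct values: {0.05 kHz, 2.55 kHz}.

0.05 kHz, 2.55 kHz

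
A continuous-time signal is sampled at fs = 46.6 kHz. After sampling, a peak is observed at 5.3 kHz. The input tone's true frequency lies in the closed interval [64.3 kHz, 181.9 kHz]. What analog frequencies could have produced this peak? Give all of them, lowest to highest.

Frequencies that alias to 5.3 kHz are k·fs ± 5.3 kHz for integer k ≥ 0.
k=0: 5.3 kHz.
k=1: 41.3 kHz, 51.9 kHz.
k=2: 87.9 kHz, 98.5 kHz.
k=3: 134.5 kHz, 145.1 kHz.
k=4: 181.1 kHz, 191.7 kHz.
k=5: 227.7 kHz, 238.3 kHz.
Within [64.3 kHz, 181.9 kHz]: 87.9 kHz, 98.5 kHz, 134.5 kHz, 145.1 kHz, 181.1 kHz.

87.9 kHz, 98.5 kHz, 134.5 kHz, 145.1 kHz, 181.1 kHz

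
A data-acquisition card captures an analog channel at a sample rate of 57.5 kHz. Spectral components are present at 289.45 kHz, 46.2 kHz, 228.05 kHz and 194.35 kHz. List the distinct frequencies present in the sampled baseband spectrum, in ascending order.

fs/2 = 28.75 kHz.
289.45 kHz mod fs = 1.95 kHz.
1.95 kHz ≤ fs/2 = 28.75 kHz, appears at 1.95 kHz.
46.2 kHz > fs/2 = 28.75 kHz, folds to fs − 46.2 kHz = 11.3 kHz.
228.05 kHz mod fs = 55.55 kHz.
55.55 kHz > fs/2 = 28.75 kHz, folds to fs − 55.55 kHz = 1.95 kHz.
194.35 kHz mod fs = 21.85 kHz.
21.85 kHz ≤ fs/2 = 28.75 kHz, appears at 21.85 kHz.
Distinct values: {1.95 kHz, 11.3 kHz, 21.85 kHz}.

1.95 kHz, 11.3 kHz, 21.85 kHz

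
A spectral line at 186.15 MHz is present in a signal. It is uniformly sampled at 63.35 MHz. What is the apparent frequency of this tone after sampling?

3.9 MHz

186.15 MHz mod fs = 59.45 MHz.
59.45 MHz > fs/2 = 31.675 MHz, folds to fs − 59.45 MHz = 3.9 MHz.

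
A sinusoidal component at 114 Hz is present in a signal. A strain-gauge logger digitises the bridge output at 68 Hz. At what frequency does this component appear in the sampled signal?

22 Hz

114 Hz mod fs = 46 Hz.
46 Hz > fs/2 = 34 Hz, folds to fs − 46 Hz = 22 Hz.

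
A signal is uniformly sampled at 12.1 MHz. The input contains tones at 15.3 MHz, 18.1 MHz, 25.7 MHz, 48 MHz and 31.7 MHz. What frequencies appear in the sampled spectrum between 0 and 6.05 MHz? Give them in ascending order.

0.4 MHz, 1.5 MHz, 3.2 MHz, 4.6 MHz, 6 MHz

fs/2 = 6.05 MHz.
15.3 MHz mod fs = 3.2 MHz.
3.2 MHz ≤ fs/2 = 6.05 MHz, appears at 3.2 MHz.
18.1 MHz mod fs = 6 MHz.
6 MHz ≤ fs/2 = 6.05 MHz, appears at 6 MHz.
25.7 MHz mod fs = 1.5 MHz.
1.5 MHz ≤ fs/2 = 6.05 MHz, appears at 1.5 MHz.
48 MHz mod fs = 11.7 MHz.
11.7 MHz > fs/2 = 6.05 MHz, folds to fs − 11.7 MHz = 0.4 MHz.
31.7 MHz mod fs = 7.5 MHz.
7.5 MHz > fs/2 = 6.05 MHz, folds to fs − 7.5 MHz = 4.6 MHz.
Distinct values: {0.4 MHz, 1.5 MHz, 3.2 MHz, 4.6 MHz, 6 MHz}.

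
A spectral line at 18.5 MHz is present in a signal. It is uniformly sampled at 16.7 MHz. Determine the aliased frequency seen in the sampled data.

18.5 MHz mod fs = 1.8 MHz.
1.8 MHz ≤ fs/2 = 8.35 MHz, appears at 1.8 MHz.

1.8 MHz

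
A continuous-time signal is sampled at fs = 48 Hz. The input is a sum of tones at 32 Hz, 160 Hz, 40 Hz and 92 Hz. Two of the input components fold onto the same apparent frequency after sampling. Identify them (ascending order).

fs/2 = 24 Hz.
32 Hz > fs/2 = 24 Hz, folds to fs − 32 Hz = 16 Hz.
160 Hz mod fs = 16 Hz.
16 Hz ≤ fs/2 = 24 Hz, appears at 16 Hz.
40 Hz > fs/2 = 24 Hz, folds to fs − 40 Hz = 8 Hz.
92 Hz mod fs = 44 Hz.
44 Hz > fs/2 = 24 Hz, folds to fs − 44 Hz = 4 Hz.
32 Hz and 160 Hz both map to 16 Hz.

32 Hz, 160 Hz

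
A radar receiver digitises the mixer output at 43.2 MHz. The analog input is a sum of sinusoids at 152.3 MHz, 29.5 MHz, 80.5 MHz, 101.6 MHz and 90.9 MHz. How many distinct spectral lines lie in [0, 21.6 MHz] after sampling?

5

fs/2 = 21.6 MHz.
152.3 MHz mod fs = 22.7 MHz.
22.7 MHz > fs/2 = 21.6 MHz, folds to fs − 22.7 MHz = 20.5 MHz.
29.5 MHz > fs/2 = 21.6 MHz, folds to fs − 29.5 MHz = 13.7 MHz.
80.5 MHz mod fs = 37.3 MHz.
37.3 MHz > fs/2 = 21.6 MHz, folds to fs − 37.3 MHz = 5.9 MHz.
101.6 MHz mod fs = 15.2 MHz.
15.2 MHz ≤ fs/2 = 21.6 MHz, appears at 15.2 MHz.
90.9 MHz mod fs = 4.5 MHz.
4.5 MHz ≤ fs/2 = 21.6 MHz, appears at 4.5 MHz.
Distinct values: {4.5 MHz, 5.9 MHz, 13.7 MHz, 15.2 MHz, 20.5 MHz} → 5.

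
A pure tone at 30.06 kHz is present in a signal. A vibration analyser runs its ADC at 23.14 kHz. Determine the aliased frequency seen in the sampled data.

30.06 kHz mod fs = 6.92 kHz.
6.92 kHz ≤ fs/2 = 11.57 kHz, appears at 6.92 kHz.

6.92 kHz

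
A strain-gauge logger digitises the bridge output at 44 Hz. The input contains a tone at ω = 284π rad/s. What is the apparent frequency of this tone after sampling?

10 Hz

ω = 284π rad/s → f = ω/(2π) = 142 Hz.
142 Hz mod fs = 10 Hz.
10 Hz ≤ fs/2 = 22 Hz, appears at 10 Hz.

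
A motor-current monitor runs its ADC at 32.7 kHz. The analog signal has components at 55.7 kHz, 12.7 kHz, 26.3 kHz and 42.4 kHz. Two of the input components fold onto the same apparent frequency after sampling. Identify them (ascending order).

42.4 kHz, 55.7 kHz

fs/2 = 16.35 kHz.
55.7 kHz mod fs = 23 kHz.
23 kHz > fs/2 = 16.35 kHz, folds to fs − 23 kHz = 9.7 kHz.
12.7 kHz ≤ fs/2 = 16.35 kHz, passes unchanged.
26.3 kHz > fs/2 = 16.35 kHz, folds to fs − 26.3 kHz = 6.4 kHz.
42.4 kHz mod fs = 9.7 kHz.
9.7 kHz ≤ fs/2 = 16.35 kHz, appears at 9.7 kHz.
42.4 kHz and 55.7 kHz both map to 9.7 kHz.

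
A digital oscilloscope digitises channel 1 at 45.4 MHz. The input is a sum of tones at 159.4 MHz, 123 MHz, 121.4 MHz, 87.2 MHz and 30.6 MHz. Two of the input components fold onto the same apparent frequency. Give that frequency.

fs/2 = 22.7 MHz.
159.4 MHz mod fs = 23.2 MHz.
23.2 MHz > fs/2 = 22.7 MHz, folds to fs − 23.2 MHz = 22.2 MHz.
123 MHz mod fs = 32.2 MHz.
32.2 MHz > fs/2 = 22.7 MHz, folds to fs − 32.2 MHz = 13.2 MHz.
121.4 MHz mod fs = 30.6 MHz.
30.6 MHz > fs/2 = 22.7 MHz, folds to fs − 30.6 MHz = 14.8 MHz.
87.2 MHz mod fs = 41.8 MHz.
41.8 MHz > fs/2 = 22.7 MHz, folds to fs − 41.8 MHz = 3.6 MHz.
30.6 MHz > fs/2 = 22.7 MHz, folds to fs − 30.6 MHz = 14.8 MHz.
30.6 MHz and 121.4 MHz both map to 14.8 MHz.

14.8 MHz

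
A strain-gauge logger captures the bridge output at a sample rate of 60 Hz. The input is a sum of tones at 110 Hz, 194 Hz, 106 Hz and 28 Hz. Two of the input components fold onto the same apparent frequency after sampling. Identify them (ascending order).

fs/2 = 30 Hz.
110 Hz mod fs = 50 Hz.
50 Hz > fs/2 = 30 Hz, folds to fs − 50 Hz = 10 Hz.
194 Hz mod fs = 14 Hz.
14 Hz ≤ fs/2 = 30 Hz, appears at 14 Hz.
106 Hz mod fs = 46 Hz.
46 Hz > fs/2 = 30 Hz, folds to fs − 46 Hz = 14 Hz.
28 Hz ≤ fs/2 = 30 Hz, passes unchanged.
106 Hz and 194 Hz both map to 14 Hz.

106 Hz, 194 Hz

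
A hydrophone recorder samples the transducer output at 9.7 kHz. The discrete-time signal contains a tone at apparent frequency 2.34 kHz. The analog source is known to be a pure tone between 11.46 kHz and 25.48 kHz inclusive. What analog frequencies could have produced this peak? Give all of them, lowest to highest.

12.04 kHz, 17.06 kHz, 21.74 kHz

Frequencies that alias to 2.34 kHz are k·fs ± 2.34 kHz for integer k ≥ 0.
k=0: 2.34 kHz.
k=1: 7.36 kHz, 12.04 kHz.
k=2: 17.06 kHz, 21.74 kHz.
k=3: 26.76 kHz, 31.44 kHz.
Within [11.46 kHz, 25.48 kHz]: 12.04 kHz, 17.06 kHz, 21.74 kHz.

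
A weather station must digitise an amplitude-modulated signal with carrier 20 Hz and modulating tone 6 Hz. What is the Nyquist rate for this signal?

AM sidebands sit at fc ± fm = 14 Hz and 26 Hz.
Highest-frequency component: 26 Hz.
Nyquist rate = 2 × 26 Hz = 52 Hz.

52 Hz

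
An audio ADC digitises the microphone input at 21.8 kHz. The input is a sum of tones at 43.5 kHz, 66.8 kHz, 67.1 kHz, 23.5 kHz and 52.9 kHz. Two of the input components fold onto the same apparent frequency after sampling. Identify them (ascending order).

fs/2 = 10.9 kHz.
43.5 kHz mod fs = 21.7 kHz.
21.7 kHz > fs/2 = 10.9 kHz, folds to fs − 21.7 kHz = 0.1 kHz.
66.8 kHz mod fs = 1.4 kHz.
1.4 kHz ≤ fs/2 = 10.9 kHz, appears at 1.4 kHz.
67.1 kHz mod fs = 1.7 kHz.
1.7 kHz ≤ fs/2 = 10.9 kHz, appears at 1.7 kHz.
23.5 kHz mod fs = 1.7 kHz.
1.7 kHz ≤ fs/2 = 10.9 kHz, appears at 1.7 kHz.
52.9 kHz mod fs = 9.3 kHz.
9.3 kHz ≤ fs/2 = 10.9 kHz, appears at 9.3 kHz.
23.5 kHz and 67.1 kHz both map to 1.7 kHz.

23.5 kHz, 67.1 kHz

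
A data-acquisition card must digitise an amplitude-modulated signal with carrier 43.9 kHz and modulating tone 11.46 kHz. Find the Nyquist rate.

AM sidebands sit at fc ± fm = 32.44 kHz and 55.36 kHz.
Highest-frequency component: 55.36 kHz.
Nyquist rate = 2 × 55.36 kHz = 110.72 kHz.

110.72 kHz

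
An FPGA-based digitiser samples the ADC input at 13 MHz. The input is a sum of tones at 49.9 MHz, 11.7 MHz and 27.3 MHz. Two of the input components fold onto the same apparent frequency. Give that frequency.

fs/2 = 6.5 MHz.
49.9 MHz mod fs = 10.9 MHz.
10.9 MHz > fs/2 = 6.5 MHz, folds to fs − 10.9 MHz = 2.1 MHz.
11.7 MHz > fs/2 = 6.5 MHz, folds to fs − 11.7 MHz = 1.3 MHz.
27.3 MHz mod fs = 1.3 MHz.
1.3 MHz ≤ fs/2 = 6.5 MHz, appears at 1.3 MHz.
11.7 MHz and 27.3 MHz both map to 1.3 MHz.

1.3 MHz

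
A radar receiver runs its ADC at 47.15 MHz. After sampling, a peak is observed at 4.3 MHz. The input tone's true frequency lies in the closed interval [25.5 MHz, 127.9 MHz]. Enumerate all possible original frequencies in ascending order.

Frequencies that alias to 4.3 MHz are k·fs ± 4.3 MHz for integer k ≥ 0.
k=0: 4.3 MHz.
k=1: 42.85 MHz, 51.45 MHz.
k=2: 90 MHz, 98.6 MHz.
k=3: 137.15 MHz, 145.75 MHz.
Within [25.5 MHz, 127.9 MHz]: 42.85 MHz, 51.45 MHz, 90 MHz, 98.6 MHz.

42.85 MHz, 51.45 MHz, 90 MHz, 98.6 MHz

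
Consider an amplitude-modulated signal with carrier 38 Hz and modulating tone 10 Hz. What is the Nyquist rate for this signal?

96 Hz

AM sidebands sit at fc ± fm = 28 Hz and 48 Hz.
Highest-frequency component: 48 Hz.
Nyquist rate = 2 × 48 Hz = 96 Hz.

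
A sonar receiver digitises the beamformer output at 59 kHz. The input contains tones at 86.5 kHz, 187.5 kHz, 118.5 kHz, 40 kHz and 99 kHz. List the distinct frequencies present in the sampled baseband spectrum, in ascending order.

fs/2 = 29.5 kHz.
86.5 kHz mod fs = 27.5 kHz.
27.5 kHz ≤ fs/2 = 29.5 kHz, appears at 27.5 kHz.
187.5 kHz mod fs = 10.5 kHz.
10.5 kHz ≤ fs/2 = 29.5 kHz, appears at 10.5 kHz.
118.5 kHz mod fs = 0.5 kHz.
0.5 kHz ≤ fs/2 = 29.5 kHz, appears at 0.5 kHz.
40 kHz > fs/2 = 29.5 kHz, folds to fs − 40 kHz = 19 kHz.
99 kHz mod fs = 40 kHz.
40 kHz > fs/2 = 29.5 kHz, folds to fs − 40 kHz = 19 kHz.
Distinct values: {0.5 kHz, 10.5 kHz, 19 kHz, 27.5 kHz}.

0.5 kHz, 10.5 kHz, 19 kHz, 27.5 kHz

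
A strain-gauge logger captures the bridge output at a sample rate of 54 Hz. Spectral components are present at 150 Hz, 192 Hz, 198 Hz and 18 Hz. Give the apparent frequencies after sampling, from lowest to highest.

12 Hz, 18 Hz, 24 Hz

fs/2 = 27 Hz.
150 Hz mod fs = 42 Hz.
42 Hz > fs/2 = 27 Hz, folds to fs − 42 Hz = 12 Hz.
192 Hz mod fs = 30 Hz.
30 Hz > fs/2 = 27 Hz, folds to fs − 30 Hz = 24 Hz.
198 Hz mod fs = 36 Hz.
36 Hz > fs/2 = 27 Hz, folds to fs − 36 Hz = 18 Hz.
18 Hz ≤ fs/2 = 27 Hz, passes unchanged.
Distinct values: {12 Hz, 18 Hz, 24 Hz}.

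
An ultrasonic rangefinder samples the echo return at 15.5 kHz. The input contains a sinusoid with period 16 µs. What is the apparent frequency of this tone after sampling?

0.5 kHz

T = 16 µs → f = 1/T = 62.5 kHz.
62.5 kHz mod fs = 0.5 kHz.
0.5 kHz ≤ fs/2 = 7.75 kHz, appears at 0.5 kHz.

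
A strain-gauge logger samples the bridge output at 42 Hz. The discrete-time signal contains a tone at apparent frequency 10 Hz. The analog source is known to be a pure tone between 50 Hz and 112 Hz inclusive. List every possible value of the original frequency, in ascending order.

Frequencies that alias to 10 Hz are k·fs ± 10 Hz for integer k ≥ 0.
k=0: 10 Hz.
k=1: 32 Hz, 52 Hz.
k=2: 74 Hz, 94 Hz.
k=3: 116 Hz, 136 Hz.
Within [50 Hz, 112 Hz]: 52 Hz, 74 Hz, 94 Hz.

52 Hz, 74 Hz, 94 Hz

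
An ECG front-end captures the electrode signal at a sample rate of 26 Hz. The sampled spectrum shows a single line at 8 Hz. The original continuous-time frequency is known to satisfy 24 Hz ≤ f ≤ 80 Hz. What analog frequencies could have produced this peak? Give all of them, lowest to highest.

Frequencies that alias to 8 Hz are k·fs ± 8 Hz for integer k ≥ 0.
k=0: 8 Hz.
k=1: 18 Hz, 34 Hz.
k=2: 44 Hz, 60 Hz.
k=3: 70 Hz, 86 Hz.
k=4: 96 Hz, 112 Hz.
Within [24 Hz, 80 Hz]: 34 Hz, 44 Hz, 60 Hz, 70 Hz.

34 Hz, 44 Hz, 60 Hz, 70 Hz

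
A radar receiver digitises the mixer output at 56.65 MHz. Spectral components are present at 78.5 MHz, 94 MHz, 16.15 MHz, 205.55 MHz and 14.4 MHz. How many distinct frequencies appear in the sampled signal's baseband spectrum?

5

fs/2 = 28.325 MHz.
78.5 MHz mod fs = 21.85 MHz.
21.85 MHz ≤ fs/2 = 28.325 MHz, appears at 21.85 MHz.
94 MHz mod fs = 37.35 MHz.
37.35 MHz > fs/2 = 28.325 MHz, folds to fs − 37.35 MHz = 19.3 MHz.
16.15 MHz ≤ fs/2 = 28.325 MHz, passes unchanged.
205.55 MHz mod fs = 35.6 MHz.
35.6 MHz > fs/2 = 28.325 MHz, folds to fs − 35.6 MHz = 21.05 MHz.
14.4 MHz ≤ fs/2 = 28.325 MHz, passes unchanged.
Distinct values: {14.4 MHz, 16.15 MHz, 19.3 MHz, 21.05 MHz, 21.85 MHz} → 5.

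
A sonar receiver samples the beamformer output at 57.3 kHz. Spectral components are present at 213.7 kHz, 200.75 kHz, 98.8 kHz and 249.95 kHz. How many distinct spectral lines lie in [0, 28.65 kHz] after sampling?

4

fs/2 = 28.65 kHz.
213.7 kHz mod fs = 41.8 kHz.
41.8 kHz > fs/2 = 28.65 kHz, folds to fs − 41.8 kHz = 15.5 kHz.
200.75 kHz mod fs = 28.85 kHz.
28.85 kHz > fs/2 = 28.65 kHz, folds to fs − 28.85 kHz = 28.45 kHz.
98.8 kHz mod fs = 41.5 kHz.
41.5 kHz > fs/2 = 28.65 kHz, folds to fs − 41.5 kHz = 15.8 kHz.
249.95 kHz mod fs = 20.75 kHz.
20.75 kHz ≤ fs/2 = 28.65 kHz, appears at 20.75 kHz.
Distinct values: {15.5 kHz, 15.8 kHz, 20.75 kHz, 28.45 kHz} → 4.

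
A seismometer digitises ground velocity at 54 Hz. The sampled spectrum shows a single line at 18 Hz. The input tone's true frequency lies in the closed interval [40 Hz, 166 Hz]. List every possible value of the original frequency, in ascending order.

Frequencies that alias to 18 Hz are k·fs ± 18 Hz for integer k ≥ 0.
k=0: 18 Hz.
k=1: 36 Hz, 72 Hz.
k=2: 90 Hz, 126 Hz.
k=3: 144 Hz, 180 Hz.
k=4: 198 Hz, 234 Hz.
Within [40 Hz, 166 Hz]: 72 Hz, 90 Hz, 126 Hz, 144 Hz.

72 Hz, 90 Hz, 126 Hz, 144 Hz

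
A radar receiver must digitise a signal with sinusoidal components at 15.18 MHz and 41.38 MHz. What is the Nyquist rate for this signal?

82.76 MHz

Highest-frequency component: 41.38 MHz.
Nyquist rate = 2 × 41.38 MHz = 82.76 MHz.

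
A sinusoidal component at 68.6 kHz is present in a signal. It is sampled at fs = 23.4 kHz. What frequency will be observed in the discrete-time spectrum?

1.6 kHz

68.6 kHz mod fs = 21.8 kHz.
21.8 kHz > fs/2 = 11.7 kHz, folds to fs − 21.8 kHz = 1.6 kHz.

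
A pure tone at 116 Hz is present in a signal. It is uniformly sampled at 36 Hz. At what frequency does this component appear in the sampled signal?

8 Hz

116 Hz mod fs = 8 Hz.
8 Hz ≤ fs/2 = 18 Hz, appears at 8 Hz.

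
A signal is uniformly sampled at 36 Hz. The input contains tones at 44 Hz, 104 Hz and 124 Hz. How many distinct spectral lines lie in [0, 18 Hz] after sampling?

3

fs/2 = 18 Hz.
44 Hz mod fs = 8 Hz.
8 Hz ≤ fs/2 = 18 Hz, appears at 8 Hz.
104 Hz mod fs = 32 Hz.
32 Hz > fs/2 = 18 Hz, folds to fs − 32 Hz = 4 Hz.
124 Hz mod fs = 16 Hz.
16 Hz ≤ fs/2 = 18 Hz, appears at 16 Hz.
Distinct values: {4 Hz, 8 Hz, 16 Hz} → 3.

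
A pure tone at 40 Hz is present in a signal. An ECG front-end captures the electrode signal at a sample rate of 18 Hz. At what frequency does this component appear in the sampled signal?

4 Hz

40 Hz mod fs = 4 Hz.
4 Hz ≤ fs/2 = 9 Hz, appears at 4 Hz.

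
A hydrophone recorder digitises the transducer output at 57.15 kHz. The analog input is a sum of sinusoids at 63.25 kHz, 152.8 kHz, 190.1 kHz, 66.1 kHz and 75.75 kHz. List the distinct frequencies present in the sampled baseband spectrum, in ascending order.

fs/2 = 28.575 kHz.
63.25 kHz mod fs = 6.1 kHz.
6.1 kHz ≤ fs/2 = 28.575 kHz, appears at 6.1 kHz.
152.8 kHz mod fs = 38.5 kHz.
38.5 kHz > fs/2 = 28.575 kHz, folds to fs − 38.5 kHz = 18.65 kHz.
190.1 kHz mod fs = 18.65 kHz.
18.65 kHz ≤ fs/2 = 28.575 kHz, appears at 18.65 kHz.
66.1 kHz mod fs = 8.95 kHz.
8.95 kHz ≤ fs/2 = 28.575 kHz, appears at 8.95 kHz.
75.75 kHz mod fs = 18.6 kHz.
18.6 kHz ≤ fs/2 = 28.575 kHz, appears at 18.6 kHz.
Distinct values: {6.1 kHz, 8.95 kHz, 18.6 kHz, 18.65 kHz}.

6.1 kHz, 8.95 kHz, 18.6 kHz, 18.65 kHz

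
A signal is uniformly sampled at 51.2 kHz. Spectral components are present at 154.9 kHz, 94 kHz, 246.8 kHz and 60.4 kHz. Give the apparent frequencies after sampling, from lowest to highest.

fs/2 = 25.6 kHz.
154.9 kHz mod fs = 1.3 kHz.
1.3 kHz ≤ fs/2 = 25.6 kHz, appears at 1.3 kHz.
94 kHz mod fs = 42.8 kHz.
42.8 kHz > fs/2 = 25.6 kHz, folds to fs − 42.8 kHz = 8.4 kHz.
246.8 kHz mod fs = 42 kHz.
42 kHz > fs/2 = 25.6 kHz, folds to fs − 42 kHz = 9.2 kHz.
60.4 kHz mod fs = 9.2 kHz.
9.2 kHz ≤ fs/2 = 25.6 kHz, appears at 9.2 kHz.
Distinct values: {1.3 kHz, 8.4 kHz, 9.2 kHz}.

1.3 kHz, 8.4 kHz, 9.2 kHz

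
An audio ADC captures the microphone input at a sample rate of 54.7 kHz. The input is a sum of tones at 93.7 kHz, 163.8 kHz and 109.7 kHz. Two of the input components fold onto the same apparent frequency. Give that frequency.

0.3 kHz

fs/2 = 27.35 kHz.
93.7 kHz mod fs = 39 kHz.
39 kHz > fs/2 = 27.35 kHz, folds to fs − 39 kHz = 15.7 kHz.
163.8 kHz mod fs = 54.4 kHz.
54.4 kHz > fs/2 = 27.35 kHz, folds to fs − 54.4 kHz = 0.3 kHz.
109.7 kHz mod fs = 0.3 kHz.
0.3 kHz ≤ fs/2 = 27.35 kHz, appears at 0.3 kHz.
109.7 kHz and 163.8 kHz both map to 0.3 kHz.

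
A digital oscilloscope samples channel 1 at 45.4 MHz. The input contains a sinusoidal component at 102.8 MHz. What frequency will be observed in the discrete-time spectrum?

12 MHz

102.8 MHz mod fs = 12 MHz.
12 MHz ≤ fs/2 = 22.7 MHz, appears at 12 MHz.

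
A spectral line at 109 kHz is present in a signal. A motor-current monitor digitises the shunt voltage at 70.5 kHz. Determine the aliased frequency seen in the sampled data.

109 kHz mod fs = 38.5 kHz.
38.5 kHz > fs/2 = 35.25 kHz, folds to fs − 38.5 kHz = 32 kHz.

32 kHz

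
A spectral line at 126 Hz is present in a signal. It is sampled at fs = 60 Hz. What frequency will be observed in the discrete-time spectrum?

126 Hz mod fs = 6 Hz.
6 Hz ≤ fs/2 = 30 Hz, appears at 6 Hz.

6 Hz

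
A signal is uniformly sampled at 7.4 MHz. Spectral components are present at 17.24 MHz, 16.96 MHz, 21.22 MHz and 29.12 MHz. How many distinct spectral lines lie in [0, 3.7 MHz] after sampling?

fs/2 = 3.7 MHz.
17.24 MHz mod fs = 2.44 MHz.
2.44 MHz ≤ fs/2 = 3.7 MHz, appears at 2.44 MHz.
16.96 MHz mod fs = 2.16 MHz.
2.16 MHz ≤ fs/2 = 3.7 MHz, appears at 2.16 MHz.
21.22 MHz mod fs = 6.42 MHz.
6.42 MHz > fs/2 = 3.7 MHz, folds to fs − 6.42 MHz = 0.98 MHz.
29.12 MHz mod fs = 6.92 MHz.
6.92 MHz > fs/2 = 3.7 MHz, folds to fs − 6.92 MHz = 0.48 MHz.
Distinct values: {0.48 MHz, 0.98 MHz, 2.16 MHz, 2.44 MHz} → 4.

4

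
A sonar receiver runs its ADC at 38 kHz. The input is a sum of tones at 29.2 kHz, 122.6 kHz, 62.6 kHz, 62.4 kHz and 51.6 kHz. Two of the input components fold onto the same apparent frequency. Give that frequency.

13.6 kHz

fs/2 = 19 kHz.
29.2 kHz > fs/2 = 19 kHz, folds to fs − 29.2 kHz = 8.8 kHz.
122.6 kHz mod fs = 8.6 kHz.
8.6 kHz ≤ fs/2 = 19 kHz, appears at 8.6 kHz.
62.6 kHz mod fs = 24.6 kHz.
24.6 kHz > fs/2 = 19 kHz, folds to fs − 24.6 kHz = 13.4 kHz.
62.4 kHz mod fs = 24.4 kHz.
24.4 kHz > fs/2 = 19 kHz, folds to fs − 24.4 kHz = 13.6 kHz.
51.6 kHz mod fs = 13.6 kHz.
13.6 kHz ≤ fs/2 = 19 kHz, appears at 13.6 kHz.
51.6 kHz and 62.4 kHz both map to 13.6 kHz.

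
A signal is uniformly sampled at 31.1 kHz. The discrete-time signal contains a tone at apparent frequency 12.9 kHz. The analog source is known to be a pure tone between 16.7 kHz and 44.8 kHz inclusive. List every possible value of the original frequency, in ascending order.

Frequencies that alias to 12.9 kHz are k·fs ± 12.9 kHz for integer k ≥ 0.
k=0: 12.9 kHz.
k=1: 18.2 kHz, 44 kHz.
k=2: 49.3 kHz, 75.1 kHz.
Within [16.7 kHz, 44.8 kHz]: 18.2 kHz, 44 kHz.

18.2 kHz, 44 kHz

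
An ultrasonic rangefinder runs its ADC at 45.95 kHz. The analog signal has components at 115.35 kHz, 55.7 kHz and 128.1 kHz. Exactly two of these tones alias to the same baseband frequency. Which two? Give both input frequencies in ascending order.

fs/2 = 22.975 kHz.
115.35 kHz mod fs = 23.45 kHz.
23.45 kHz > fs/2 = 22.975 kHz, folds to fs − 23.45 kHz = 22.5 kHz.
55.7 kHz mod fs = 9.75 kHz.
9.75 kHz ≤ fs/2 = 22.975 kHz, appears at 9.75 kHz.
128.1 kHz mod fs = 36.2 kHz.
36.2 kHz > fs/2 = 22.975 kHz, folds to fs − 36.2 kHz = 9.75 kHz.
55.7 kHz and 128.1 kHz both map to 9.75 kHz.

55.7 kHz, 128.1 kHz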